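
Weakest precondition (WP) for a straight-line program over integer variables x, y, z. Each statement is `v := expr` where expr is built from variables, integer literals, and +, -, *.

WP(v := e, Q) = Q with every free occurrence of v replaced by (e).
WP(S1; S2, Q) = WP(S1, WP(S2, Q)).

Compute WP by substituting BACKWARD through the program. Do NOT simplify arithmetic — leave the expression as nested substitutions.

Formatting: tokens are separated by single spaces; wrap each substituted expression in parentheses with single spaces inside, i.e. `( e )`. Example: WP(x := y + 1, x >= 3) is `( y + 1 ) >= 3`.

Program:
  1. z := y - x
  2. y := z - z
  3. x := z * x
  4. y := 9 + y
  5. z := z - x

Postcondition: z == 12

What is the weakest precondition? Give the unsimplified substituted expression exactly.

Answer: ( ( y - x ) - ( ( y - x ) * x ) ) == 12

Derivation:
post: z == 12
stmt 5: z := z - x  -- replace 1 occurrence(s) of z with (z - x)
  => ( z - x ) == 12
stmt 4: y := 9 + y  -- replace 0 occurrence(s) of y with (9 + y)
  => ( z - x ) == 12
stmt 3: x := z * x  -- replace 1 occurrence(s) of x with (z * x)
  => ( z - ( z * x ) ) == 12
stmt 2: y := z - z  -- replace 0 occurrence(s) of y with (z - z)
  => ( z - ( z * x ) ) == 12
stmt 1: z := y - x  -- replace 2 occurrence(s) of z with (y - x)
  => ( ( y - x ) - ( ( y - x ) * x ) ) == 12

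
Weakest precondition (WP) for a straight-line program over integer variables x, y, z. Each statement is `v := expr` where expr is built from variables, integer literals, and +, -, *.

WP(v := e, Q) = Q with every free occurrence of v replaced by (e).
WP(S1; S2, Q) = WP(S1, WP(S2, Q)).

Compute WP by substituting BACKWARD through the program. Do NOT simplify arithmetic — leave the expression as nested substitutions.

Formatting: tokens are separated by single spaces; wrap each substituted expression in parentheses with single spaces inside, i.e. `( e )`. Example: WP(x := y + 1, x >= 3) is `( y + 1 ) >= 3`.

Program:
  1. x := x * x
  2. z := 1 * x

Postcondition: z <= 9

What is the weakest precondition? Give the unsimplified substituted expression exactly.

Answer: ( 1 * ( x * x ) ) <= 9

Derivation:
post: z <= 9
stmt 2: z := 1 * x  -- replace 1 occurrence(s) of z with (1 * x)
  => ( 1 * x ) <= 9
stmt 1: x := x * x  -- replace 1 occurrence(s) of x with (x * x)
  => ( 1 * ( x * x ) ) <= 9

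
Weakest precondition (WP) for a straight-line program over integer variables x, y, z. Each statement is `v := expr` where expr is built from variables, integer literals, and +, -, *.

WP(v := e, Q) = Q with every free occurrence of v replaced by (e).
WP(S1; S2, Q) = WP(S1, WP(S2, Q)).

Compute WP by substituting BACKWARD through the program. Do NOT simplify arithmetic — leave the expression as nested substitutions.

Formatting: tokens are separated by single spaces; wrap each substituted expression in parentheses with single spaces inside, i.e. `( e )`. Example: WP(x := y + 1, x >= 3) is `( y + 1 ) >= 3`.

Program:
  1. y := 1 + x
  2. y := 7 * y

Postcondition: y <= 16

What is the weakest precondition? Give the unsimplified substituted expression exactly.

Answer: ( 7 * ( 1 + x ) ) <= 16

Derivation:
post: y <= 16
stmt 2: y := 7 * y  -- replace 1 occurrence(s) of y with (7 * y)
  => ( 7 * y ) <= 16
stmt 1: y := 1 + x  -- replace 1 occurrence(s) of y with (1 + x)
  => ( 7 * ( 1 + x ) ) <= 16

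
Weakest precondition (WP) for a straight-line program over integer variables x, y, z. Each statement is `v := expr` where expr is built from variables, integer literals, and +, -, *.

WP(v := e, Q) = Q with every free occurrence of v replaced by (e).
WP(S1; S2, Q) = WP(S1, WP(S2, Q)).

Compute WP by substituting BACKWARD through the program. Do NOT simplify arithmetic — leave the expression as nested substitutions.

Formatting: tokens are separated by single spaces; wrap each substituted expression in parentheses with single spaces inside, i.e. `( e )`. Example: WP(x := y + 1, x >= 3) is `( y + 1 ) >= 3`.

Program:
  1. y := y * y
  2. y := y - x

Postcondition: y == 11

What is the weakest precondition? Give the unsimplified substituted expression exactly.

Answer: ( ( y * y ) - x ) == 11

Derivation:
post: y == 11
stmt 2: y := y - x  -- replace 1 occurrence(s) of y with (y - x)
  => ( y - x ) == 11
stmt 1: y := y * y  -- replace 1 occurrence(s) of y with (y * y)
  => ( ( y * y ) - x ) == 11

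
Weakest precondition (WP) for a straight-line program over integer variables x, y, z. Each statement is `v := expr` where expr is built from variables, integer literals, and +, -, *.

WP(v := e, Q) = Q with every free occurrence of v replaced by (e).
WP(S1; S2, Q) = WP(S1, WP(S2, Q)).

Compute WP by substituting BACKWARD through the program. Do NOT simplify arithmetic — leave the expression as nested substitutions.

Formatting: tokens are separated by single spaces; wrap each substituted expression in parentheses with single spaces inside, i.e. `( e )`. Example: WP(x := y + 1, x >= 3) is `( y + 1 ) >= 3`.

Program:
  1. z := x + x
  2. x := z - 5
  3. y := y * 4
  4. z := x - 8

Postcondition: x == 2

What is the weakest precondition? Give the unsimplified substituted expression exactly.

Answer: ( ( x + x ) - 5 ) == 2

Derivation:
post: x == 2
stmt 4: z := x - 8  -- replace 0 occurrence(s) of z with (x - 8)
  => x == 2
stmt 3: y := y * 4  -- replace 0 occurrence(s) of y with (y * 4)
  => x == 2
stmt 2: x := z - 5  -- replace 1 occurrence(s) of x with (z - 5)
  => ( z - 5 ) == 2
stmt 1: z := x + x  -- replace 1 occurrence(s) of z with (x + x)
  => ( ( x + x ) - 5 ) == 2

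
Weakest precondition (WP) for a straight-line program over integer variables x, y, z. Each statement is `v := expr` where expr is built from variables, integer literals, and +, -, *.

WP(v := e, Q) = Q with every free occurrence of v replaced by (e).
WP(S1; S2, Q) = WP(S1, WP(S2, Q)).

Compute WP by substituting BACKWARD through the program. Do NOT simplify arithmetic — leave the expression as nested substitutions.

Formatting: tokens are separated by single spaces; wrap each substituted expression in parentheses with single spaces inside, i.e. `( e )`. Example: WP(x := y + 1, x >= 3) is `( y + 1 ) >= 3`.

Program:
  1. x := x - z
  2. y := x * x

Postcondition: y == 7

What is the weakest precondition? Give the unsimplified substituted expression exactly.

Answer: ( ( x - z ) * ( x - z ) ) == 7

Derivation:
post: y == 7
stmt 2: y := x * x  -- replace 1 occurrence(s) of y with (x * x)
  => ( x * x ) == 7
stmt 1: x := x - z  -- replace 2 occurrence(s) of x with (x - z)
  => ( ( x - z ) * ( x - z ) ) == 7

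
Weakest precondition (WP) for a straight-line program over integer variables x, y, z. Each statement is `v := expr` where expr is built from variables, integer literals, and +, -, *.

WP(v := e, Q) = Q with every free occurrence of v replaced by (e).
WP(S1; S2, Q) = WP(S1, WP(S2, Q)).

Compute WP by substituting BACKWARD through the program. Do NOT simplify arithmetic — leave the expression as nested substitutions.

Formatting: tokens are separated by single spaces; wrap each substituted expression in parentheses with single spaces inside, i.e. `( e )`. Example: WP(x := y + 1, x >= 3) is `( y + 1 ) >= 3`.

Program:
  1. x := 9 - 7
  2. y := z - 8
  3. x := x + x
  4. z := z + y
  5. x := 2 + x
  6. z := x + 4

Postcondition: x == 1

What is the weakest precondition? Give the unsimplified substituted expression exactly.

post: x == 1
stmt 6: z := x + 4  -- replace 0 occurrence(s) of z with (x + 4)
  => x == 1
stmt 5: x := 2 + x  -- replace 1 occurrence(s) of x with (2 + x)
  => ( 2 + x ) == 1
stmt 4: z := z + y  -- replace 0 occurrence(s) of z with (z + y)
  => ( 2 + x ) == 1
stmt 3: x := x + x  -- replace 1 occurrence(s) of x with (x + x)
  => ( 2 + ( x + x ) ) == 1
stmt 2: y := z - 8  -- replace 0 occurrence(s) of y with (z - 8)
  => ( 2 + ( x + x ) ) == 1
stmt 1: x := 9 - 7  -- replace 2 occurrence(s) of x with (9 - 7)
  => ( 2 + ( ( 9 - 7 ) + ( 9 - 7 ) ) ) == 1

Answer: ( 2 + ( ( 9 - 7 ) + ( 9 - 7 ) ) ) == 1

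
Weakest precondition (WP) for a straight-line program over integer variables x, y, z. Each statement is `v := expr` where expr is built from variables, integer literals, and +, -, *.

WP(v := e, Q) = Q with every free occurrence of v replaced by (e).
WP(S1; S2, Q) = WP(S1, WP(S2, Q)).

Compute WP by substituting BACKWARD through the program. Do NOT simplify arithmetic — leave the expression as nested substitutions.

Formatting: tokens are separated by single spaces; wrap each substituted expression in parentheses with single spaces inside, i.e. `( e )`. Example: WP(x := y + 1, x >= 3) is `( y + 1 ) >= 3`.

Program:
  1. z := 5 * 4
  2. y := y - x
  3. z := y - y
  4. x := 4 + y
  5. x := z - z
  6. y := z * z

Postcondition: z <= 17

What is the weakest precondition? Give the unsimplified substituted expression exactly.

Answer: ( ( y - x ) - ( y - x ) ) <= 17

Derivation:
post: z <= 17
stmt 6: y := z * z  -- replace 0 occurrence(s) of y with (z * z)
  => z <= 17
stmt 5: x := z - z  -- replace 0 occurrence(s) of x with (z - z)
  => z <= 17
stmt 4: x := 4 + y  -- replace 0 occurrence(s) of x with (4 + y)
  => z <= 17
stmt 3: z := y - y  -- replace 1 occurrence(s) of z with (y - y)
  => ( y - y ) <= 17
stmt 2: y := y - x  -- replace 2 occurrence(s) of y with (y - x)
  => ( ( y - x ) - ( y - x ) ) <= 17
stmt 1: z := 5 * 4  -- replace 0 occurrence(s) of z with (5 * 4)
  => ( ( y - x ) - ( y - x ) ) <= 17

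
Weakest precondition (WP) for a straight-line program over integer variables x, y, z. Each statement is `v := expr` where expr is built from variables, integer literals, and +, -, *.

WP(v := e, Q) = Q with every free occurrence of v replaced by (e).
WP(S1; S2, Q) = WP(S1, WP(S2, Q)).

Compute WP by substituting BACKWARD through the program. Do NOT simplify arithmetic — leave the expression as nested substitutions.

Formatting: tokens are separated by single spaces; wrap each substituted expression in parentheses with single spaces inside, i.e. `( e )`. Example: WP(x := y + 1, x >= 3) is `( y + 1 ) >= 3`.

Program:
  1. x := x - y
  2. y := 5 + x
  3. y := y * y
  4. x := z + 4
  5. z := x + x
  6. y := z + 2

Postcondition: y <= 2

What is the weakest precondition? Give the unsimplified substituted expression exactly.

Answer: ( ( ( z + 4 ) + ( z + 4 ) ) + 2 ) <= 2

Derivation:
post: y <= 2
stmt 6: y := z + 2  -- replace 1 occurrence(s) of y with (z + 2)
  => ( z + 2 ) <= 2
stmt 5: z := x + x  -- replace 1 occurrence(s) of z with (x + x)
  => ( ( x + x ) + 2 ) <= 2
stmt 4: x := z + 4  -- replace 2 occurrence(s) of x with (z + 4)
  => ( ( ( z + 4 ) + ( z + 4 ) ) + 2 ) <= 2
stmt 3: y := y * y  -- replace 0 occurrence(s) of y with (y * y)
  => ( ( ( z + 4 ) + ( z + 4 ) ) + 2 ) <= 2
stmt 2: y := 5 + x  -- replace 0 occurrence(s) of y with (5 + x)
  => ( ( ( z + 4 ) + ( z + 4 ) ) + 2 ) <= 2
stmt 1: x := x - y  -- replace 0 occurrence(s) of x with (x - y)
  => ( ( ( z + 4 ) + ( z + 4 ) ) + 2 ) <= 2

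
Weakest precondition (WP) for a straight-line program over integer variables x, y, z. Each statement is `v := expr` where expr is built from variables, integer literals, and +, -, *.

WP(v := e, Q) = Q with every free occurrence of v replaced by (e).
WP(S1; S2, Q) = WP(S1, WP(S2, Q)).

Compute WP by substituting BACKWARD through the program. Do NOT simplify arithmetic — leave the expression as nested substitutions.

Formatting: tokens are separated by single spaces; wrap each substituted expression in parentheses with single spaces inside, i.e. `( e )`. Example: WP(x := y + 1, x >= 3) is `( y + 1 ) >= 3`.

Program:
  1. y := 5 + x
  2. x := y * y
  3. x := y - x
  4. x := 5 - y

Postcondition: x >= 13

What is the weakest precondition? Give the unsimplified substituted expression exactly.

post: x >= 13
stmt 4: x := 5 - y  -- replace 1 occurrence(s) of x with (5 - y)
  => ( 5 - y ) >= 13
stmt 3: x := y - x  -- replace 0 occurrence(s) of x with (y - x)
  => ( 5 - y ) >= 13
stmt 2: x := y * y  -- replace 0 occurrence(s) of x with (y * y)
  => ( 5 - y ) >= 13
stmt 1: y := 5 + x  -- replace 1 occurrence(s) of y with (5 + x)
  => ( 5 - ( 5 + x ) ) >= 13

Answer: ( 5 - ( 5 + x ) ) >= 13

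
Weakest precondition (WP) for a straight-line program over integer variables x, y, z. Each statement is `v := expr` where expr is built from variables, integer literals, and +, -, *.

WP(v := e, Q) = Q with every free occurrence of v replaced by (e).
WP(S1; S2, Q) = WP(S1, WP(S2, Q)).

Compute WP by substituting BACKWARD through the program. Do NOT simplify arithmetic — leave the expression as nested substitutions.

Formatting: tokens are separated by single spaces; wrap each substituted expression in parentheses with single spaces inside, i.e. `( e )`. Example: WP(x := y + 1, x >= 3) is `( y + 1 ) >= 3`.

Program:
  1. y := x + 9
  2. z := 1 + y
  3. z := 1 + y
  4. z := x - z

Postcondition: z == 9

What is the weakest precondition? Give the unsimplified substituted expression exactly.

post: z == 9
stmt 4: z := x - z  -- replace 1 occurrence(s) of z with (x - z)
  => ( x - z ) == 9
stmt 3: z := 1 + y  -- replace 1 occurrence(s) of z with (1 + y)
  => ( x - ( 1 + y ) ) == 9
stmt 2: z := 1 + y  -- replace 0 occurrence(s) of z with (1 + y)
  => ( x - ( 1 + y ) ) == 9
stmt 1: y := x + 9  -- replace 1 occurrence(s) of y with (x + 9)
  => ( x - ( 1 + ( x + 9 ) ) ) == 9

Answer: ( x - ( 1 + ( x + 9 ) ) ) == 9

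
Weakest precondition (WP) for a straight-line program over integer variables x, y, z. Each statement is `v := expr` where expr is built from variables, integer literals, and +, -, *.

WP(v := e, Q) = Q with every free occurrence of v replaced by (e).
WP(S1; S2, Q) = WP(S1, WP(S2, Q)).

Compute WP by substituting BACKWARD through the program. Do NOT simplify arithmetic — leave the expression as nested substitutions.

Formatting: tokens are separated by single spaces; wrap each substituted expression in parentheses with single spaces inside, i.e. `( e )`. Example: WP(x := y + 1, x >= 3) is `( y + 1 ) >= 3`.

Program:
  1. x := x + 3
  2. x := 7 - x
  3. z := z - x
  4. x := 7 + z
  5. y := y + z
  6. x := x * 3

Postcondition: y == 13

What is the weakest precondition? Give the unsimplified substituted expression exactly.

post: y == 13
stmt 6: x := x * 3  -- replace 0 occurrence(s) of x with (x * 3)
  => y == 13
stmt 5: y := y + z  -- replace 1 occurrence(s) of y with (y + z)
  => ( y + z ) == 13
stmt 4: x := 7 + z  -- replace 0 occurrence(s) of x with (7 + z)
  => ( y + z ) == 13
stmt 3: z := z - x  -- replace 1 occurrence(s) of z with (z - x)
  => ( y + ( z - x ) ) == 13
stmt 2: x := 7 - x  -- replace 1 occurrence(s) of x with (7 - x)
  => ( y + ( z - ( 7 - x ) ) ) == 13
stmt 1: x := x + 3  -- replace 1 occurrence(s) of x with (x + 3)
  => ( y + ( z - ( 7 - ( x + 3 ) ) ) ) == 13

Answer: ( y + ( z - ( 7 - ( x + 3 ) ) ) ) == 13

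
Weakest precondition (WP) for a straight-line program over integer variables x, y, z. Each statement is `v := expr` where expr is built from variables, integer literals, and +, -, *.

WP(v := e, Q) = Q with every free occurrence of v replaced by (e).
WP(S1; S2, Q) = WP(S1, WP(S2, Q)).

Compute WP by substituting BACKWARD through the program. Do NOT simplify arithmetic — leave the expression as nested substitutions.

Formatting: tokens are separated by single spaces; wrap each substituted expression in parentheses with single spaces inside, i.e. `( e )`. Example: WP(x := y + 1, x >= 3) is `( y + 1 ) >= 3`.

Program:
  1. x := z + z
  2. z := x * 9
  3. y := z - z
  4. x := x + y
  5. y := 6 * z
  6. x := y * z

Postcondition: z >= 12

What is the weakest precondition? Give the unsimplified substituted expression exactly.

Answer: ( ( z + z ) * 9 ) >= 12

Derivation:
post: z >= 12
stmt 6: x := y * z  -- replace 0 occurrence(s) of x with (y * z)
  => z >= 12
stmt 5: y := 6 * z  -- replace 0 occurrence(s) of y with (6 * z)
  => z >= 12
stmt 4: x := x + y  -- replace 0 occurrence(s) of x with (x + y)
  => z >= 12
stmt 3: y := z - z  -- replace 0 occurrence(s) of y with (z - z)
  => z >= 12
stmt 2: z := x * 9  -- replace 1 occurrence(s) of z with (x * 9)
  => ( x * 9 ) >= 12
stmt 1: x := z + z  -- replace 1 occurrence(s) of x with (z + z)
  => ( ( z + z ) * 9 ) >= 12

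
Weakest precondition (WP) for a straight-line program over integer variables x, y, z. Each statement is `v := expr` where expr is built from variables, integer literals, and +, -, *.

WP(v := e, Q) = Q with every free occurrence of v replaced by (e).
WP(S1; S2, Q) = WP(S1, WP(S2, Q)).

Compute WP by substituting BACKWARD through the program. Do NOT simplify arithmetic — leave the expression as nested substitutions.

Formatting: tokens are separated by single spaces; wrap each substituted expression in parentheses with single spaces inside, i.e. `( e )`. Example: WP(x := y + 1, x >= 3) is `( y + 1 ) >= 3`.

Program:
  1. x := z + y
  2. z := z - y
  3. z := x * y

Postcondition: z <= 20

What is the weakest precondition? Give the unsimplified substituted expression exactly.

post: z <= 20
stmt 3: z := x * y  -- replace 1 occurrence(s) of z with (x * y)
  => ( x * y ) <= 20
stmt 2: z := z - y  -- replace 0 occurrence(s) of z with (z - y)
  => ( x * y ) <= 20
stmt 1: x := z + y  -- replace 1 occurrence(s) of x with (z + y)
  => ( ( z + y ) * y ) <= 20

Answer: ( ( z + y ) * y ) <= 20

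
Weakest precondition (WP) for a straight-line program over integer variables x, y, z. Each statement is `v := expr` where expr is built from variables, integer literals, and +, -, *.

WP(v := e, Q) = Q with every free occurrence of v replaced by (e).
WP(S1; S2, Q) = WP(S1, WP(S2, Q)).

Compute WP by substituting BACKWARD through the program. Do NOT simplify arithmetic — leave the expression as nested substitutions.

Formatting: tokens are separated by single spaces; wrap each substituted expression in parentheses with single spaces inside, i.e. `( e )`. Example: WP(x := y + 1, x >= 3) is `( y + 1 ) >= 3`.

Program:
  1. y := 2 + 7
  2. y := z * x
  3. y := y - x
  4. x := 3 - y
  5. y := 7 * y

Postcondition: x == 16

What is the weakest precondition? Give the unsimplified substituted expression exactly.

Answer: ( 3 - ( ( z * x ) - x ) ) == 16

Derivation:
post: x == 16
stmt 5: y := 7 * y  -- replace 0 occurrence(s) of y with (7 * y)
  => x == 16
stmt 4: x := 3 - y  -- replace 1 occurrence(s) of x with (3 - y)
  => ( 3 - y ) == 16
stmt 3: y := y - x  -- replace 1 occurrence(s) of y with (y - x)
  => ( 3 - ( y - x ) ) == 16
stmt 2: y := z * x  -- replace 1 occurrence(s) of y with (z * x)
  => ( 3 - ( ( z * x ) - x ) ) == 16
stmt 1: y := 2 + 7  -- replace 0 occurrence(s) of y with (2 + 7)
  => ( 3 - ( ( z * x ) - x ) ) == 16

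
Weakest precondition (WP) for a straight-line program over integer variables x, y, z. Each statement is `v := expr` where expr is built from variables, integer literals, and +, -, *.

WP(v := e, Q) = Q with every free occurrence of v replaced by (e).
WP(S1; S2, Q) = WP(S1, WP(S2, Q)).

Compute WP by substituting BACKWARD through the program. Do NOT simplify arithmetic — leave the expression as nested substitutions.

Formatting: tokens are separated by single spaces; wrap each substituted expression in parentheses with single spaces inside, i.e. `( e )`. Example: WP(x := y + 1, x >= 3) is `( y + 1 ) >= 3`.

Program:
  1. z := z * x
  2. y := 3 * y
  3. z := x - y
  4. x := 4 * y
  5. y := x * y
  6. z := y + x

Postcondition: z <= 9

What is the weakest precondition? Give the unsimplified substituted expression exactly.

post: z <= 9
stmt 6: z := y + x  -- replace 1 occurrence(s) of z with (y + x)
  => ( y + x ) <= 9
stmt 5: y := x * y  -- replace 1 occurrence(s) of y with (x * y)
  => ( ( x * y ) + x ) <= 9
stmt 4: x := 4 * y  -- replace 2 occurrence(s) of x with (4 * y)
  => ( ( ( 4 * y ) * y ) + ( 4 * y ) ) <= 9
stmt 3: z := x - y  -- replace 0 occurrence(s) of z with (x - y)
  => ( ( ( 4 * y ) * y ) + ( 4 * y ) ) <= 9
stmt 2: y := 3 * y  -- replace 3 occurrence(s) of y with (3 * y)
  => ( ( ( 4 * ( 3 * y ) ) * ( 3 * y ) ) + ( 4 * ( 3 * y ) ) ) <= 9
stmt 1: z := z * x  -- replace 0 occurrence(s) of z with (z * x)
  => ( ( ( 4 * ( 3 * y ) ) * ( 3 * y ) ) + ( 4 * ( 3 * y ) ) ) <= 9

Answer: ( ( ( 4 * ( 3 * y ) ) * ( 3 * y ) ) + ( 4 * ( 3 * y ) ) ) <= 9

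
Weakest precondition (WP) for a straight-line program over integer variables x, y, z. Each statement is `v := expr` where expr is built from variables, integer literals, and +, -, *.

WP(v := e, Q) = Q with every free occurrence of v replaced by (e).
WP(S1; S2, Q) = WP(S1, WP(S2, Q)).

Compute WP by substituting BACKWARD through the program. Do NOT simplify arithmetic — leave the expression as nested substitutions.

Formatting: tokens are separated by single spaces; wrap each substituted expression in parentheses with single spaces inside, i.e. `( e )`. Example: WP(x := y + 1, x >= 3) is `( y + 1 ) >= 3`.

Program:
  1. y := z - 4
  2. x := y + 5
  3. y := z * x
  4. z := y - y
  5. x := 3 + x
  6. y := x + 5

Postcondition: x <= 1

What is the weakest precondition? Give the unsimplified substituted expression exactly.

Answer: ( 3 + ( ( z - 4 ) + 5 ) ) <= 1

Derivation:
post: x <= 1
stmt 6: y := x + 5  -- replace 0 occurrence(s) of y with (x + 5)
  => x <= 1
stmt 5: x := 3 + x  -- replace 1 occurrence(s) of x with (3 + x)
  => ( 3 + x ) <= 1
stmt 4: z := y - y  -- replace 0 occurrence(s) of z with (y - y)
  => ( 3 + x ) <= 1
stmt 3: y := z * x  -- replace 0 occurrence(s) of y with (z * x)
  => ( 3 + x ) <= 1
stmt 2: x := y + 5  -- replace 1 occurrence(s) of x with (y + 5)
  => ( 3 + ( y + 5 ) ) <= 1
stmt 1: y := z - 4  -- replace 1 occurrence(s) of y with (z - 4)
  => ( 3 + ( ( z - 4 ) + 5 ) ) <= 1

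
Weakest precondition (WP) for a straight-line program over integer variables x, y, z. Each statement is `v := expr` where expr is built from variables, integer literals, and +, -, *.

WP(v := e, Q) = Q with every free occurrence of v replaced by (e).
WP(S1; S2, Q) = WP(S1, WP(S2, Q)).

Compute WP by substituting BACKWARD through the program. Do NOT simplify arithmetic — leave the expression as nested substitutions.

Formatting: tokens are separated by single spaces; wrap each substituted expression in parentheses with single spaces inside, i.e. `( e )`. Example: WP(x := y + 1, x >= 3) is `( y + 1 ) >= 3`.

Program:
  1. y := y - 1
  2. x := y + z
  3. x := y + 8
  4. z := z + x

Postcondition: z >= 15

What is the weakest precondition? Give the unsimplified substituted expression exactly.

Answer: ( z + ( ( y - 1 ) + 8 ) ) >= 15

Derivation:
post: z >= 15
stmt 4: z := z + x  -- replace 1 occurrence(s) of z with (z + x)
  => ( z + x ) >= 15
stmt 3: x := y + 8  -- replace 1 occurrence(s) of x with (y + 8)
  => ( z + ( y + 8 ) ) >= 15
stmt 2: x := y + z  -- replace 0 occurrence(s) of x with (y + z)
  => ( z + ( y + 8 ) ) >= 15
stmt 1: y := y - 1  -- replace 1 occurrence(s) of y with (y - 1)
  => ( z + ( ( y - 1 ) + 8 ) ) >= 15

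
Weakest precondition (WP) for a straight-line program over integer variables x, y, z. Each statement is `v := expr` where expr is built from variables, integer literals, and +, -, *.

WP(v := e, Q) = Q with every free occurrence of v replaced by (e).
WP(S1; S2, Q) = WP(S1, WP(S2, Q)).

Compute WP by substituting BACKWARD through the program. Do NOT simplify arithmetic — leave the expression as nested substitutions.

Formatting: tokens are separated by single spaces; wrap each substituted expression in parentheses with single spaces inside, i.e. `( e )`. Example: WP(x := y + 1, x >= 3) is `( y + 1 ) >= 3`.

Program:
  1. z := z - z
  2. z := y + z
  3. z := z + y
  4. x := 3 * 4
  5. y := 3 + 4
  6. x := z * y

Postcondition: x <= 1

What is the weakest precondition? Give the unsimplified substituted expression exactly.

post: x <= 1
stmt 6: x := z * y  -- replace 1 occurrence(s) of x with (z * y)
  => ( z * y ) <= 1
stmt 5: y := 3 + 4  -- replace 1 occurrence(s) of y with (3 + 4)
  => ( z * ( 3 + 4 ) ) <= 1
stmt 4: x := 3 * 4  -- replace 0 occurrence(s) of x with (3 * 4)
  => ( z * ( 3 + 4 ) ) <= 1
stmt 3: z := z + y  -- replace 1 occurrence(s) of z with (z + y)
  => ( ( z + y ) * ( 3 + 4 ) ) <= 1
stmt 2: z := y + z  -- replace 1 occurrence(s) of z with (y + z)
  => ( ( ( y + z ) + y ) * ( 3 + 4 ) ) <= 1
stmt 1: z := z - z  -- replace 1 occurrence(s) of z with (z - z)
  => ( ( ( y + ( z - z ) ) + y ) * ( 3 + 4 ) ) <= 1

Answer: ( ( ( y + ( z - z ) ) + y ) * ( 3 + 4 ) ) <= 1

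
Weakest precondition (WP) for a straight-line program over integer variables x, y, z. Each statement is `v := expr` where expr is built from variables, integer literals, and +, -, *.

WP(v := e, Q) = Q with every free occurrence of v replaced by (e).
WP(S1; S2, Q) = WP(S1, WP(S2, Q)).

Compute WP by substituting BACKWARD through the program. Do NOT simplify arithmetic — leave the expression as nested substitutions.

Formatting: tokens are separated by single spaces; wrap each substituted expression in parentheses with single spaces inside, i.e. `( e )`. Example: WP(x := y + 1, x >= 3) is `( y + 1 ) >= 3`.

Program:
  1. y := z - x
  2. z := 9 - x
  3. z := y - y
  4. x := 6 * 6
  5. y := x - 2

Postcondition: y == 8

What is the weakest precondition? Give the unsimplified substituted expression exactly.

post: y == 8
stmt 5: y := x - 2  -- replace 1 occurrence(s) of y with (x - 2)
  => ( x - 2 ) == 8
stmt 4: x := 6 * 6  -- replace 1 occurrence(s) of x with (6 * 6)
  => ( ( 6 * 6 ) - 2 ) == 8
stmt 3: z := y - y  -- replace 0 occurrence(s) of z with (y - y)
  => ( ( 6 * 6 ) - 2 ) == 8
stmt 2: z := 9 - x  -- replace 0 occurrence(s) of z with (9 - x)
  => ( ( 6 * 6 ) - 2 ) == 8
stmt 1: y := z - x  -- replace 0 occurrence(s) of y with (z - x)
  => ( ( 6 * 6 ) - 2 ) == 8

Answer: ( ( 6 * 6 ) - 2 ) == 8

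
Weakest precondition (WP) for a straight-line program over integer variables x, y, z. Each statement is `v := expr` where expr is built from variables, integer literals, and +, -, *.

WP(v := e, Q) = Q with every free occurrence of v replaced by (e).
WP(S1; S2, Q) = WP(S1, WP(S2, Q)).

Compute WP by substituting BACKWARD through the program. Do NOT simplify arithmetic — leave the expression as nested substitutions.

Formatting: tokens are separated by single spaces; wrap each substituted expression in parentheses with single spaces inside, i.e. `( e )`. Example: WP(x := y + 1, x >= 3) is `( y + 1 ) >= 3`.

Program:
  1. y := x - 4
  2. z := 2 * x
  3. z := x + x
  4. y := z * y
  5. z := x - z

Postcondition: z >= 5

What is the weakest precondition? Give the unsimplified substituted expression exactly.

Answer: ( x - ( x + x ) ) >= 5

Derivation:
post: z >= 5
stmt 5: z := x - z  -- replace 1 occurrence(s) of z with (x - z)
  => ( x - z ) >= 5
stmt 4: y := z * y  -- replace 0 occurrence(s) of y with (z * y)
  => ( x - z ) >= 5
stmt 3: z := x + x  -- replace 1 occurrence(s) of z with (x + x)
  => ( x - ( x + x ) ) >= 5
stmt 2: z := 2 * x  -- replace 0 occurrence(s) of z with (2 * x)
  => ( x - ( x + x ) ) >= 5
stmt 1: y := x - 4  -- replace 0 occurrence(s) of y with (x - 4)
  => ( x - ( x + x ) ) >= 5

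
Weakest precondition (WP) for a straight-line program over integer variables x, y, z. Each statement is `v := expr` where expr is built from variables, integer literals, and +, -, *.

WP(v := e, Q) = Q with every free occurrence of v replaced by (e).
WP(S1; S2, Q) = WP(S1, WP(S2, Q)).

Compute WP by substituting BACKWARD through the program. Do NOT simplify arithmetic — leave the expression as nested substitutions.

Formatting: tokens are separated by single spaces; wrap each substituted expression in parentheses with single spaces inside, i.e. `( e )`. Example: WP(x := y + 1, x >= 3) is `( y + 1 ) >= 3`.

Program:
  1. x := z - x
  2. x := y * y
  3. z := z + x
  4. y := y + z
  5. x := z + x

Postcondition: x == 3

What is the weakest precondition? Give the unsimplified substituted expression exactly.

post: x == 3
stmt 5: x := z + x  -- replace 1 occurrence(s) of x with (z + x)
  => ( z + x ) == 3
stmt 4: y := y + z  -- replace 0 occurrence(s) of y with (y + z)
  => ( z + x ) == 3
stmt 3: z := z + x  -- replace 1 occurrence(s) of z with (z + x)
  => ( ( z + x ) + x ) == 3
stmt 2: x := y * y  -- replace 2 occurrence(s) of x with (y * y)
  => ( ( z + ( y * y ) ) + ( y * y ) ) == 3
stmt 1: x := z - x  -- replace 0 occurrence(s) of x with (z - x)
  => ( ( z + ( y * y ) ) + ( y * y ) ) == 3

Answer: ( ( z + ( y * y ) ) + ( y * y ) ) == 3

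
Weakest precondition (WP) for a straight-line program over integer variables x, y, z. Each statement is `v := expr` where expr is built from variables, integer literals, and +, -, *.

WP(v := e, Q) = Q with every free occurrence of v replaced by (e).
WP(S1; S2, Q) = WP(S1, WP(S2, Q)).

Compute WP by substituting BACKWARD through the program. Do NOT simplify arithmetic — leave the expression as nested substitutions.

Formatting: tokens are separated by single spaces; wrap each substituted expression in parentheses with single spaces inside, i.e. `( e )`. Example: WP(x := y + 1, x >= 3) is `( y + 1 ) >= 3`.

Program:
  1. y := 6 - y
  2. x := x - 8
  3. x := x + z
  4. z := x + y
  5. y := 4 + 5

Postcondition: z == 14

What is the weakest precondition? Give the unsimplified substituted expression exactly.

Answer: ( ( ( x - 8 ) + z ) + ( 6 - y ) ) == 14

Derivation:
post: z == 14
stmt 5: y := 4 + 5  -- replace 0 occurrence(s) of y with (4 + 5)
  => z == 14
stmt 4: z := x + y  -- replace 1 occurrence(s) of z with (x + y)
  => ( x + y ) == 14
stmt 3: x := x + z  -- replace 1 occurrence(s) of x with (x + z)
  => ( ( x + z ) + y ) == 14
stmt 2: x := x - 8  -- replace 1 occurrence(s) of x with (x - 8)
  => ( ( ( x - 8 ) + z ) + y ) == 14
stmt 1: y := 6 - y  -- replace 1 occurrence(s) of y with (6 - y)
  => ( ( ( x - 8 ) + z ) + ( 6 - y ) ) == 14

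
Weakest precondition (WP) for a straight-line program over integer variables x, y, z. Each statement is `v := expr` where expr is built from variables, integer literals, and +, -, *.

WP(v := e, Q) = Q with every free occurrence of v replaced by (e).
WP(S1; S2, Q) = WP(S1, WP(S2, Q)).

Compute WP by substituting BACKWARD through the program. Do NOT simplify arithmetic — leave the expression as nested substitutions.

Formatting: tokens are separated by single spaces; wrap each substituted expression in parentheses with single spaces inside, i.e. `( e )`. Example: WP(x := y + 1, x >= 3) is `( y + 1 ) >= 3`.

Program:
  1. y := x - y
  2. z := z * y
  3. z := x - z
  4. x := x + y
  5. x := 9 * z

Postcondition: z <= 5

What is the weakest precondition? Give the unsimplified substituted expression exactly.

post: z <= 5
stmt 5: x := 9 * z  -- replace 0 occurrence(s) of x with (9 * z)
  => z <= 5
stmt 4: x := x + y  -- replace 0 occurrence(s) of x with (x + y)
  => z <= 5
stmt 3: z := x - z  -- replace 1 occurrence(s) of z with (x - z)
  => ( x - z ) <= 5
stmt 2: z := z * y  -- replace 1 occurrence(s) of z with (z * y)
  => ( x - ( z * y ) ) <= 5
stmt 1: y := x - y  -- replace 1 occurrence(s) of y with (x - y)
  => ( x - ( z * ( x - y ) ) ) <= 5

Answer: ( x - ( z * ( x - y ) ) ) <= 5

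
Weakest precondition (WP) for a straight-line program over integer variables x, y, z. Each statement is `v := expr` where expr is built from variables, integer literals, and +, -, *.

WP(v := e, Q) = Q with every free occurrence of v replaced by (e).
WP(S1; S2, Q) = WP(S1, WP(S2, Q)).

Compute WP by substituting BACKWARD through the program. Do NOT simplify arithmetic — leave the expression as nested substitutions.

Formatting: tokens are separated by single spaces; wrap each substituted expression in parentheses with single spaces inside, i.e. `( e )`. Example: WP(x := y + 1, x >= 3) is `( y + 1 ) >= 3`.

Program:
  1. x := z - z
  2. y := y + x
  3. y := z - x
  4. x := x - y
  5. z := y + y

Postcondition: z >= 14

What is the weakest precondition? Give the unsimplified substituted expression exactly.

Answer: ( ( z - ( z - z ) ) + ( z - ( z - z ) ) ) >= 14

Derivation:
post: z >= 14
stmt 5: z := y + y  -- replace 1 occurrence(s) of z with (y + y)
  => ( y + y ) >= 14
stmt 4: x := x - y  -- replace 0 occurrence(s) of x with (x - y)
  => ( y + y ) >= 14
stmt 3: y := z - x  -- replace 2 occurrence(s) of y with (z - x)
  => ( ( z - x ) + ( z - x ) ) >= 14
stmt 2: y := y + x  -- replace 0 occurrence(s) of y with (y + x)
  => ( ( z - x ) + ( z - x ) ) >= 14
stmt 1: x := z - z  -- replace 2 occurrence(s) of x with (z - z)
  => ( ( z - ( z - z ) ) + ( z - ( z - z ) ) ) >= 14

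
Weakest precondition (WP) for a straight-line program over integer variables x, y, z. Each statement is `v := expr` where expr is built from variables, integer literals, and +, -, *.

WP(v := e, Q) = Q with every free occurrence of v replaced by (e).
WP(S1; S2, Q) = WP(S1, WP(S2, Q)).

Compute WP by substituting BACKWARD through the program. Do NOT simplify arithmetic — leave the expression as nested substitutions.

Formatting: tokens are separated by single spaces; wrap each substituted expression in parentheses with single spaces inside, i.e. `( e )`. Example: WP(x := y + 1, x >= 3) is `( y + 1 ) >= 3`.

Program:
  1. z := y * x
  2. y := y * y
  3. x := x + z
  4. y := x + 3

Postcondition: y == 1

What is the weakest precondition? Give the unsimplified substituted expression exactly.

post: y == 1
stmt 4: y := x + 3  -- replace 1 occurrence(s) of y with (x + 3)
  => ( x + 3 ) == 1
stmt 3: x := x + z  -- replace 1 occurrence(s) of x with (x + z)
  => ( ( x + z ) + 3 ) == 1
stmt 2: y := y * y  -- replace 0 occurrence(s) of y with (y * y)
  => ( ( x + z ) + 3 ) == 1
stmt 1: z := y * x  -- replace 1 occurrence(s) of z with (y * x)
  => ( ( x + ( y * x ) ) + 3 ) == 1

Answer: ( ( x + ( y * x ) ) + 3 ) == 1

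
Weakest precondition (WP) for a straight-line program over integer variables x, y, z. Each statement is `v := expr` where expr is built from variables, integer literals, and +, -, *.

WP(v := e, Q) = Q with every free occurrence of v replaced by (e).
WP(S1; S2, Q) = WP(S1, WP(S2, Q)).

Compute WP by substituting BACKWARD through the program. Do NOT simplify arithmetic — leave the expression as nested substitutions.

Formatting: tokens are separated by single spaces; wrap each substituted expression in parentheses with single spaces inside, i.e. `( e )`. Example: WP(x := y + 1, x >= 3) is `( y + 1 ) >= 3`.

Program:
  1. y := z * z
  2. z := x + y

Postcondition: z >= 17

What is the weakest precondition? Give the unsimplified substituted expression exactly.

Answer: ( x + ( z * z ) ) >= 17

Derivation:
post: z >= 17
stmt 2: z := x + y  -- replace 1 occurrence(s) of z with (x + y)
  => ( x + y ) >= 17
stmt 1: y := z * z  -- replace 1 occurrence(s) of y with (z * z)
  => ( x + ( z * z ) ) >= 17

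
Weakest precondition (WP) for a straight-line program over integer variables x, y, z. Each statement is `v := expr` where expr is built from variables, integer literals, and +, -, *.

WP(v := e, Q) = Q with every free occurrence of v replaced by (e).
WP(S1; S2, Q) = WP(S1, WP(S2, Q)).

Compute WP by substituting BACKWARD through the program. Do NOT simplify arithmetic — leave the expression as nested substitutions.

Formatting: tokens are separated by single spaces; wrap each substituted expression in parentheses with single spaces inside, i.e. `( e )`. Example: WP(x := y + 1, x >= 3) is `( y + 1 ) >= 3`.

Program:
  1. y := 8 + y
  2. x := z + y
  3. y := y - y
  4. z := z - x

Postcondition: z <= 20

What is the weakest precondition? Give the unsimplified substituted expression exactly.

Answer: ( z - ( z + ( 8 + y ) ) ) <= 20

Derivation:
post: z <= 20
stmt 4: z := z - x  -- replace 1 occurrence(s) of z with (z - x)
  => ( z - x ) <= 20
stmt 3: y := y - y  -- replace 0 occurrence(s) of y with (y - y)
  => ( z - x ) <= 20
stmt 2: x := z + y  -- replace 1 occurrence(s) of x with (z + y)
  => ( z - ( z + y ) ) <= 20
stmt 1: y := 8 + y  -- replace 1 occurrence(s) of y with (8 + y)
  => ( z - ( z + ( 8 + y ) ) ) <= 20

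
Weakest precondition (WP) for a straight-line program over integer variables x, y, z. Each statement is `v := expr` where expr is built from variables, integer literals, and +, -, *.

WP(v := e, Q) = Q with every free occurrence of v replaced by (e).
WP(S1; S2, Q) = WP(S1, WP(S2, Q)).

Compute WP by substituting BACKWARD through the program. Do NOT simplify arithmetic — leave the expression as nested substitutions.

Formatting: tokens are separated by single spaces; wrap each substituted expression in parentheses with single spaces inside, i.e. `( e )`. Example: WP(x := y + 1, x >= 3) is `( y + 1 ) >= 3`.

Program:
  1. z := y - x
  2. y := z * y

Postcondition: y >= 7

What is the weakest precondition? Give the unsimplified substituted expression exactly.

post: y >= 7
stmt 2: y := z * y  -- replace 1 occurrence(s) of y with (z * y)
  => ( z * y ) >= 7
stmt 1: z := y - x  -- replace 1 occurrence(s) of z with (y - x)
  => ( ( y - x ) * y ) >= 7

Answer: ( ( y - x ) * y ) >= 7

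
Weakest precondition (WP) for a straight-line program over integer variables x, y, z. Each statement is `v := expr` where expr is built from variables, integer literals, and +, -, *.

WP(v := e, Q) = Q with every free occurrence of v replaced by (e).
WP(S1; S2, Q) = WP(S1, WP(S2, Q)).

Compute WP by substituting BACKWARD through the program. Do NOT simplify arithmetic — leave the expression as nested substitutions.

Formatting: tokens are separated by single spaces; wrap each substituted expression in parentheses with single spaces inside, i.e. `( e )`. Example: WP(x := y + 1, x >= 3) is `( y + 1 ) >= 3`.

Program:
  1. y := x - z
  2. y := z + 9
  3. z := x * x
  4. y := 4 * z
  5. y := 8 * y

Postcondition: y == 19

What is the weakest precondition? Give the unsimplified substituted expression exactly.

Answer: ( 8 * ( 4 * ( x * x ) ) ) == 19

Derivation:
post: y == 19
stmt 5: y := 8 * y  -- replace 1 occurrence(s) of y with (8 * y)
  => ( 8 * y ) == 19
stmt 4: y := 4 * z  -- replace 1 occurrence(s) of y with (4 * z)
  => ( 8 * ( 4 * z ) ) == 19
stmt 3: z := x * x  -- replace 1 occurrence(s) of z with (x * x)
  => ( 8 * ( 4 * ( x * x ) ) ) == 19
stmt 2: y := z + 9  -- replace 0 occurrence(s) of y with (z + 9)
  => ( 8 * ( 4 * ( x * x ) ) ) == 19
stmt 1: y := x - z  -- replace 0 occurrence(s) of y with (x - z)
  => ( 8 * ( 4 * ( x * x ) ) ) == 19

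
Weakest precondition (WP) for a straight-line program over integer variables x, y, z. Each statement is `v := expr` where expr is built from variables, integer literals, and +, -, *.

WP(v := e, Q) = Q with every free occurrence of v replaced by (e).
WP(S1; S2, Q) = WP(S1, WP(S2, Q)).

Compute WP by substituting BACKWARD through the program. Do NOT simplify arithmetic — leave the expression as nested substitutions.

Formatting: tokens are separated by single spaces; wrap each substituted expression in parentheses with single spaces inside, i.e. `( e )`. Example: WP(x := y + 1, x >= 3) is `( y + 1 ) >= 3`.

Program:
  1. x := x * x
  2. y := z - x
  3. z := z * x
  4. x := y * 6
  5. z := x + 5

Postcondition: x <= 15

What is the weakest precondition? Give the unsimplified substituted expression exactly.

post: x <= 15
stmt 5: z := x + 5  -- replace 0 occurrence(s) of z with (x + 5)
  => x <= 15
stmt 4: x := y * 6  -- replace 1 occurrence(s) of x with (y * 6)
  => ( y * 6 ) <= 15
stmt 3: z := z * x  -- replace 0 occurrence(s) of z with (z * x)
  => ( y * 6 ) <= 15
stmt 2: y := z - x  -- replace 1 occurrence(s) of y with (z - x)
  => ( ( z - x ) * 6 ) <= 15
stmt 1: x := x * x  -- replace 1 occurrence(s) of x with (x * x)
  => ( ( z - ( x * x ) ) * 6 ) <= 15

Answer: ( ( z - ( x * x ) ) * 6 ) <= 15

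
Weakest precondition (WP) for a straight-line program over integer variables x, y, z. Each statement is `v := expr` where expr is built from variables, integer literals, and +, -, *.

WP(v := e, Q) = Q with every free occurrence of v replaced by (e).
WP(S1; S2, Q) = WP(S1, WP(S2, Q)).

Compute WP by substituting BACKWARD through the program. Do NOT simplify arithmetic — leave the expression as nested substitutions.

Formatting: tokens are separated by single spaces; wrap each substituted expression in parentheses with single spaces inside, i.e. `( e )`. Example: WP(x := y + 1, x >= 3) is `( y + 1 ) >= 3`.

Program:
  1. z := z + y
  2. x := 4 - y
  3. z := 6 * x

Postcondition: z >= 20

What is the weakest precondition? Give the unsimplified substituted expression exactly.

Answer: ( 6 * ( 4 - y ) ) >= 20

Derivation:
post: z >= 20
stmt 3: z := 6 * x  -- replace 1 occurrence(s) of z with (6 * x)
  => ( 6 * x ) >= 20
stmt 2: x := 4 - y  -- replace 1 occurrence(s) of x with (4 - y)
  => ( 6 * ( 4 - y ) ) >= 20
stmt 1: z := z + y  -- replace 0 occurrence(s) of z with (z + y)
  => ( 6 * ( 4 - y ) ) >= 20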